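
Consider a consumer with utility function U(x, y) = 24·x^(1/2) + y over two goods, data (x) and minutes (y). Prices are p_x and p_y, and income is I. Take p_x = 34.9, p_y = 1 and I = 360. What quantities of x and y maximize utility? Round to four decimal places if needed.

x* = 0.1182, y* = 355.8739

Solve: √x = 12·p_y/p_x, so x*(p_x,p_y) = (12·p_y/p_x)², and y* = (I − p_x·x*)/p_y.
Plugging in: x* = (12·1/34.9)² = 0.1182, y* = 355.8739.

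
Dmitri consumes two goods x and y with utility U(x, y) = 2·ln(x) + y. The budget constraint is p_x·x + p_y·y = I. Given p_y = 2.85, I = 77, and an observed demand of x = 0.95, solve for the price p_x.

MU_x = 2/x, MU_y = 1. Tangency: 2/x = p_x/p_y.
So x*(p_x,p_y) = 2·p_y/p_x, independent of income; and y* = (I − 2·p_y)/p_y.
Set x* = 0.95 in the demand function and solve for p_x: p_x = 6.

p_x = 6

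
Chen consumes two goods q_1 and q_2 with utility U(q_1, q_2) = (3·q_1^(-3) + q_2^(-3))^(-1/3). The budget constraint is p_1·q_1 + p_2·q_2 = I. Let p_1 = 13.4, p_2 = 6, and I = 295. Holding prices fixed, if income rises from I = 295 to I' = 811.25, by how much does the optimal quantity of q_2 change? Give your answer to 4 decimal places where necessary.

Δq_2* = 25.2741

MU_q_1 ∝ 3·q_1^(-4), MU_q_2 ∝ q_2^(-4), so MRS = 3·(q_2/q_1)^(4) = p_1/p_2.
Solve for the ratio: q_2/q_1 = [(1/3)·p_1/p_2]^(0.25).
With the ratio pinned down, the budget gives q_1* = I/(p_1 + p_2·(q_2/q_1)) and q_2* = (q_2/q_1)·q_1*.
Numerically q_2/q_1 = 0.928877, so q_1* = 295/(13.4 + 6·0.928877) = 15.5482 and q_2* = 0.928877·15.5482 = 14.4424.
At I' = 811.25: q_2* = 39.7165. Change: 39.7165 − 14.4424 = 25.2741.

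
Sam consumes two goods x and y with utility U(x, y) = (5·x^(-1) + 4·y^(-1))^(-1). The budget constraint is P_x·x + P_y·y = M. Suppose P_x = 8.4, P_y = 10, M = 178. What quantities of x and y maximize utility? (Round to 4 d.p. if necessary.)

MU_x ∝ 5·x^(-2), MU_y ∝ 4·y^(-2), so MRS = (5/4)·(y/x)^(2) = P_x/P_y.
Hence y/x = ((4/5)·P_x/P_y)^(1/(2)), i.e. raised to the 0.5 power.
Substitute y = (y/x)·x into the budget: x* = M/(P_x + P_y·(y/x)).
Numerically y/x = 0.819756, so x* = 178/(8.4 + 10·0.819756) = 10.7245 and y* = 0.819756·10.7245 = 8.7914.

x* = 10.7245, y* = 8.7914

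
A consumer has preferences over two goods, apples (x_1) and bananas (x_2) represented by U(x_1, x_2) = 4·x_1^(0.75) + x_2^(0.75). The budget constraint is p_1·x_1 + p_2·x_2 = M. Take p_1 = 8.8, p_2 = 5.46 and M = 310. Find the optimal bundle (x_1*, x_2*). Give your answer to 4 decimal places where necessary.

MRS = MU_x_1/MU_x_2 = 4·(x_2/x_1)^(0.25). Set equal to p_1/p_2.
Solve for the ratio: x_2/x_1 = [(1/4)·p_1/p_2]^(4).
With the ratio pinned down, the budget gives x_1* = M/(p_1 + p_2·(x_2/x_1)) and x_2* = (x_2/x_1)·x_1*.
Numerically x_2/x_1 = 0.026358, so x_1* = 310/(8.8 + 5.46·0.026358) = 34.6604 and x_2* = 0.026358·34.6604 = 0.9136.

x_1* = 34.6604, x_2* = 0.9136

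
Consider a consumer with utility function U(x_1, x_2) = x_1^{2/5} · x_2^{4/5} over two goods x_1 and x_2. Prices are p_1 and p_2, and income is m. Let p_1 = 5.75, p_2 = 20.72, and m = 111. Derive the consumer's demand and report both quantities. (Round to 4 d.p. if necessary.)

The MRS is (1/2)·x_2/x_1. Set MRS = p_1/p_2.
Rearranging, p_2·x_2 = 2·p_1·x_1. Substituting into the budget gives p_1·x_1·(1 + 2) = m.
Demand: x_1*(p_1,p_2,m) = 1/3·m/p_1 and x_2* = 2/3·m/p_2.
At p_1=5.75, p_2=20.72, m=111: x_1* = 1/3·111/5.75 = 6.4348, x_2* = 3.5714.

x_1* = 6.4348, x_2* = 3.5714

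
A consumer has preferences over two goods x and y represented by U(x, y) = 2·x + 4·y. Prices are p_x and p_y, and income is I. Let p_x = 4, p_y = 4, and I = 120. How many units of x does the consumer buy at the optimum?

Perfect substitutes: compare marginal utility per dollar. 2/p_x vs 4/p_y → 0.5 vs 1.
y gives more utility per dollar, so spend all income on y: y* = I/p_y, x* = 0.
Numerically: x* = 0, y* = 30.

x* = 0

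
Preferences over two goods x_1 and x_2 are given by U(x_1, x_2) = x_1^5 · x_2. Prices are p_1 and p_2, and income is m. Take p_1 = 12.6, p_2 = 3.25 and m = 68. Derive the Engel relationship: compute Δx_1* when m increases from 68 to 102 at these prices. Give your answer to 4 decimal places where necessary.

Δx_1* = 2.2487

The MRS is 5·x_2/x_1. Set MRS = p_1/p_2.
Rearranging, p_2·x_2 = (1/5)·p_1·x_1. Substituting into the budget gives p_1·x_1·(1 + (1/5)) = m.
Demand: x_1*(p_1,p_2,m) = 5/6·m/p_1 and x_2* = 1/6·m/p_2.
At p_1=12.6, p_2=3.25, m=68: x_1* = 5/6·68/12.6 = 4.4974.
At m' = 102: x_1* = 6.746. Change: 6.746 − 4.4974 = 2.2487.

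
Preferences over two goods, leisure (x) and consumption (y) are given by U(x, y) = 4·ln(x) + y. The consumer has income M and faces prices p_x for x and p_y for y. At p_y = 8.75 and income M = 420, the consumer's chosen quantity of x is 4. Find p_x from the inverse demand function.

MU_x = 4/x, MU_y = 1. Tangency: 4/x = p_x/p_y.
So x*(p_x,p_y) = 4·p_y/p_x, independent of income; and y* = (M − 4·p_y)/p_y.
Set x* = 4 in the demand function and solve for p_x: p_x = 8.75.

p_x = 8.75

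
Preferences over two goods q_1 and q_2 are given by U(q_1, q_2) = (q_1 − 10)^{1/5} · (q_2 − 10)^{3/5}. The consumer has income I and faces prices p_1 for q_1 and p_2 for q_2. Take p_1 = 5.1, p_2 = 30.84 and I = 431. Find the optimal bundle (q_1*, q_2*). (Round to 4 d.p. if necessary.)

This is Cobb-Douglas in (q_1−10, q_2−10): tangency gives 0.2·p_2·(q_2−10) = 0.6·p_1·(q_1−10).
After buying the subsistence bundle (10, 10), a share 0.25 of the remaining income goes to q_1: q_1* = 10 + 0.25·(I − 10p_1 − 10p_2)/p_1.
Discretionary income = 431 − 10·5.1 − 10·30.84 = 71.6; q_1* = 10 + 0.25·71.6/5.1 = 13.5098; q_2* = 10 + 0.75·71.6/30.84 = 11.7412.

q_1* = 13.5098, q_2* = 11.7412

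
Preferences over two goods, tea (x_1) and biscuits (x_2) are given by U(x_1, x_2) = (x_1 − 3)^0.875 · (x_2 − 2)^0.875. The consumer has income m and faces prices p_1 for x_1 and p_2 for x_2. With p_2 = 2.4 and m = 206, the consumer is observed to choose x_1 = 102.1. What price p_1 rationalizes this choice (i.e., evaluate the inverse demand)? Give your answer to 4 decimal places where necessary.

This is Cobb-Douglas in (x_1−3, x_2−2): tangency gives 0.875·p_2·(x_2−2) = 0.875·p_1·(x_1−3).
Substituting into the budget: x_1* = 3 + 0.5·(m − 3·p_1 − 2·p_2)/p_1, and x_2* = 2 + 0.5·(…)/p_2.
Set x_1* = 102.1 in the demand function and solve for p_1: p_1 = 1.

p_1 = 1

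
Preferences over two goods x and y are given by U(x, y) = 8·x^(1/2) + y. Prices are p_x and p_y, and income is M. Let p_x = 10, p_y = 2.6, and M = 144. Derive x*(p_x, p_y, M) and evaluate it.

MU_x = 4/√x, MU_y = 1. Tangency: 4/√x = p_x/p_y.
Solve: √x = 4·p_y/p_x, so x*(p_x,p_y) = (4·p_y/p_x)², and y* = (M − p_x·x*)/p_y.
Plugging in: x* = (4·2.6/10)² = 1.0816.

x* = 1.0816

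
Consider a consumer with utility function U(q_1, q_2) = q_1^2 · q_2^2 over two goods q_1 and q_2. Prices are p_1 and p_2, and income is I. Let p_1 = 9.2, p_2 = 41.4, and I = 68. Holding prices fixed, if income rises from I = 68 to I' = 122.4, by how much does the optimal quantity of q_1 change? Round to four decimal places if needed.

Δq_1* = 2.9565

The MRS is q_2/q_1. Set MRS = p_1/p_2.
Rearranging, p_2·q_2 = p_1·q_1. Substituting into the budget gives p_1·q_1·(1 + 1) = I.
Demand: q_1*(p_1,p_2,I) = 0.5·I/p_1 and q_2* = 0.5·I/p_2.
At p_1=9.2, p_2=41.4, I=68: q_1* = 0.5·68/9.2 = 3.6957.
At I' = 122.4: q_1* = 6.6522. Change: 6.6522 − 3.6957 = 2.9565.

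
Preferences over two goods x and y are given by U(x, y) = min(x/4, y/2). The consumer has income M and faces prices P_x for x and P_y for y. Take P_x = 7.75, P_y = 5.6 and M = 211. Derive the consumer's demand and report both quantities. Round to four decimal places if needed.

x* = 20, y* = 10

Leontief preferences: the optimum is at the kink where x/4 = y/2, i.e. y = (1/2)·x.
Budget: P_x·x + P_y·(1/2)·x = M, so (4·P_x + 2·P_y)·x = 4·M.
Demand: x*(P_x,P_y,M) = 4·M/(4·P_x + 2·P_y), y* = 2·M/(4·P_x + 2·P_y).
Here 4·7.75 + 2·5.6 = 42.2, giving x* = 20 and y* = 10.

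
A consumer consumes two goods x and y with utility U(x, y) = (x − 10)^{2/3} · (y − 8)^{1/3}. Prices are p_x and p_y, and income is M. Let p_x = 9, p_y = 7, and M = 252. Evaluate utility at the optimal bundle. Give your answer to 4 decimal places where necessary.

This is Cobb-Douglas in (x−10, y−8): tangency gives 2/3·p_y·(y−8) = 1/3·p_x·(x−10).
Substituting into the budget: x* = 10 + 2/3·(M − 10·p_x − 8·p_y)/p_x, and y* = 8 + 1/3·(…)/p_y.
Discretionary income = 252 − 10·9 − 8·7 = 106; x* = 10 + 2/3·106/9 = 17.8519; y* = 8 + 1/3·106/7 = 13.0476.
Utility at the optimum: U(17.8519, 13.0476) = 6.7766.

V = 6.7766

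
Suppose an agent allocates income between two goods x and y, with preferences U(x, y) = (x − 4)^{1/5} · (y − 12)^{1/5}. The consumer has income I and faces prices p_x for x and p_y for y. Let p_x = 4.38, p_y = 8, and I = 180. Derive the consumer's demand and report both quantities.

x* = 11.589, y* = 16.155

This is Cobb-Douglas in (x−4, y−12): tangency gives 0.2·p_y·(y−12) = 0.2·p_x·(x−4).
Substituting into the budget: x* = 4 + 0.5·(I − 4·p_x − 12·p_y)/p_x, and y* = 12 + 0.5·(…)/p_y.
Discretionary income = 180 − 4·4.38 − 12·8 = 66.48; x* = 4 + 0.5·66.48/4.38 = 11.589; y* = 12 + 0.5·66.48/8 = 16.155.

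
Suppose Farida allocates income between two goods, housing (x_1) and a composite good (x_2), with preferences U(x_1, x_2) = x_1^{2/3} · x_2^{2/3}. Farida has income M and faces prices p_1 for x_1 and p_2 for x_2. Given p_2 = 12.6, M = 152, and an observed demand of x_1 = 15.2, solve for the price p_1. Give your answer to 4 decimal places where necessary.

p_1 = 5

The MRS is x_2/x_1. Set MRS = p_1/p_2.
So 2/3·p_2·x_2 = 2/3·p_1·x_1; combined with the budget, a share 0.5 of income goes to x_1.
Demand: x_1*(p_1,p_2,M) = 0.5·M/p_1 and x_2* = 0.5·M/p_2.
Set x_1* = 15.2 in the demand function and solve for p_1: p_1 = 5.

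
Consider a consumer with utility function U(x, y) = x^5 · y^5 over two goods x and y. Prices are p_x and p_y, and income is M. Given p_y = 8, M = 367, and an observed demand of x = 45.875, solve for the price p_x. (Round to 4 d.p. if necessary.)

p_x = 4

MU_x/MU_y = (5·y)/(5·x); tangency sets this equal to p_x/p_y.
So 5·p_y·y = 5·p_x·x; combined with the budget, a share 0.5 of income goes to x.
Demand: x*(p_x,p_y,M) = 0.5·M/p_x and y* = 0.5·M/p_y.
Set x* = 45.875 in the demand function and solve for p_x: p_x = 4.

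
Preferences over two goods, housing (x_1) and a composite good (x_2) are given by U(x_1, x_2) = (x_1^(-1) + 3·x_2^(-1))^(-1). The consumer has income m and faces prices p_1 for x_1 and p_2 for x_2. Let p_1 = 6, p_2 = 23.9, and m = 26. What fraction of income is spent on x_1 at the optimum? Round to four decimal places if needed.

From the CES first-order condition, (1/3)·(x_2/x_1)^(2) = p_1/p_2.
Hence x_2/x_1 = (3·p_1/p_2)^(1/(2)), i.e. raised to the 0.5 power.
With the ratio pinned down, the budget gives x_1* = m/(p_1 + p_2·(x_2/x_1)) and x_2* = (x_2/x_1)·x_1*.
Numerically x_2/x_1 = 0.867835, so x_1* = 26/(6 + 23.9·0.867835) = 0.9723 and x_2* = 0.867835·0.9723 = 0.8438.
Expenditure on x_1: 6·0.9723 = 5.8337; share = 0.2244.

share on x_1 = 0.2244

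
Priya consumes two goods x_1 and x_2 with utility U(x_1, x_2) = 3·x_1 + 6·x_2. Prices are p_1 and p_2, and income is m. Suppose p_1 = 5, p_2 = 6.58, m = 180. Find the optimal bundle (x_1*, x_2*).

Numerically: x_1* = 0, x_2* = 27.3556.

x_1* = 0, x_2* = 27.3556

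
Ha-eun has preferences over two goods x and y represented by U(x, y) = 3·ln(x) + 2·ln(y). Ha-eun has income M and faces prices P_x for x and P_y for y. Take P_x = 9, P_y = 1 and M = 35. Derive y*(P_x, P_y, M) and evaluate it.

MU_x/MU_y = (3·y)/(2·x); tangency sets this equal to P_x/P_y.
Rearranging, P_y·y = (2/3)·P_x·x. Substituting into the budget gives P_x·x·(1 + (2/3)) = M.
Demand: x*(P_x,P_y,M) = 0.6·M/P_x and y* = 0.4·M/P_y.
At P_x=9, P_y=1, M=35: y* = 0.4·35/1 = 14.

y* = 14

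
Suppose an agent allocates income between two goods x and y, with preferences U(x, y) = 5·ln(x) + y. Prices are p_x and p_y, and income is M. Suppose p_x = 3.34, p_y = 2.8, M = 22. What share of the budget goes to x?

So x*(p_x,p_y) = 5·p_y/p_x, independent of income; and y* = (M − 5·p_y)/p_y.
At the given prices: x* = 5·2.8/3.34 = 4.1916, and y* = 2.8571.
Expenditure on x: 3.34·4.1916 = 14; share = 0.6364.

share on x = 0.6364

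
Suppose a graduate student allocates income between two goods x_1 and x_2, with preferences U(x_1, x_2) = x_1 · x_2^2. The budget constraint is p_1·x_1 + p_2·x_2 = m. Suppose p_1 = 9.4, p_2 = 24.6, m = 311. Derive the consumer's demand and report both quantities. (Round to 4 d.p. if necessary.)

x_1* = 11.0284, x_2* = 8.4282

Tangency: MRS = (1/2)·x_2/x_1 = p_1/p_2.
Rearranging, p_2·x_2 = 2·p_1·x_1. Substituting into the budget gives p_1·x_1·(1 + 2) = m.
Demand: x_1*(p_1,p_2,m) = 1/3·m/p_1 and x_2* = 2/3·m/p_2.
At p_1=9.4, p_2=24.6, m=311: x_1* = 1/3·311/9.4 = 11.0284, x_2* = 8.4282.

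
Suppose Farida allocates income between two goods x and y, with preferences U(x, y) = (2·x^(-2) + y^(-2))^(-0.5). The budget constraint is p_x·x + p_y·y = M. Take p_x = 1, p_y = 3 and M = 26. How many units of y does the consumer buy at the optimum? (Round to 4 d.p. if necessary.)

y* = 5.3974

MU_x ∝ 2·x^(-3), MU_y ∝ y^(-3), so MRS = 2·(y/x)^(3) = p_x/p_y.
Hence y/x = ((1/2)·p_x/p_y)^(1/(3)), i.e. raised to the 1/3 power.
Substitute y = (y/x)·x into the budget: x* = M/(p_x + p_y·(y/x)).
Numerically y/x = 0.550321, so x* = 26/(1 + 3·0.550321) = 9.8078 and y* = 0.550321·9.8078 = 5.3974.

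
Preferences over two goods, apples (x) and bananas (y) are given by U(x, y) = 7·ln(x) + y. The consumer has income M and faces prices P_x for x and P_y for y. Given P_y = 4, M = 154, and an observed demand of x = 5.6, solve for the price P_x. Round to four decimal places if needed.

MU_x = 7/x, MU_y = 1. Tangency: 7/x = P_x/P_y.
So x*(P_x,P_y) = 7·P_y/P_x, independent of income; and y* = (M − 7·P_y)/P_y.
Set x* = 5.6 in the demand function and solve for P_x: P_x = 5.

P_x = 5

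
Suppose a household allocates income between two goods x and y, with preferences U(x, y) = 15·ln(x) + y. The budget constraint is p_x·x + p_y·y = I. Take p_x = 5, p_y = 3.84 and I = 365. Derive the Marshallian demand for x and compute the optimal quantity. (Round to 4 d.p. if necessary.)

MU_x = 15/x, MU_y = 1. Tangency: 15/x = p_x/p_y.
So x*(p_x,p_y) = 15·p_y/p_x, independent of income; and y* = (I − 15·p_y)/p_y.
At the given prices: x* = 15·3.84/5 = 11.52.

x* = 11.52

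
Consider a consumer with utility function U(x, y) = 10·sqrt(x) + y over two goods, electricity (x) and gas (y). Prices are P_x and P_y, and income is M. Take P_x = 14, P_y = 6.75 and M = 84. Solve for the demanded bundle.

x* = 5.8115, y* = 0.3909

Plugging in: x* = (5·6.75/14)² = 5.8115, y* = 0.3909.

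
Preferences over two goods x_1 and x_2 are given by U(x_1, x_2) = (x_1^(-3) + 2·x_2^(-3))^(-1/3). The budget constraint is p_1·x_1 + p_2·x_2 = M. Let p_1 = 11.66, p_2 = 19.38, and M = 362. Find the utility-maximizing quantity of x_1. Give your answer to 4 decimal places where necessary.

x_1* = 11.3275

With the ratio pinned down, the budget gives x_1* = M/(p_1 + p_2·(x_2/x_1)) and x_2* = (x_2/x_1)·x_1*.
Numerically x_2/x_1 = 1.047354, so x_1* = 362/(11.66 + 19.38·1.047354) = 11.3275.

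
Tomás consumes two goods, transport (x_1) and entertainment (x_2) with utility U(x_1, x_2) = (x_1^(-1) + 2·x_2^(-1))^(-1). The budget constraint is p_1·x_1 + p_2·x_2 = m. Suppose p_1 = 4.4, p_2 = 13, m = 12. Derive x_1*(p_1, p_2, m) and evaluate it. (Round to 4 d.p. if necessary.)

With the ratio pinned down, the budget gives x_1* = m/(p_1 + p_2·(x_2/x_1)) and x_2* = (x_2/x_1)·x_1*.
Numerically x_2/x_1 = 0.822753, so x_1* = 12/(4.4 + 13·0.822753) = 0.7949.

x_1* = 0.7949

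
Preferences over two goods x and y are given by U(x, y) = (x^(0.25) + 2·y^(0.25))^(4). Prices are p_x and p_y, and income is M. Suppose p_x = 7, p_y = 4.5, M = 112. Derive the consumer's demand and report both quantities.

x* = 4.082, y* = 18.5392

With the ratio pinned down, the budget gives x* = M/(p_x + p_y·(y/x)) and y* = (y/x)·x*.
Numerically y/x = 4.541724, so x* = 112/(7 + 4.5·4.541724) = 4.082 and y* = 4.541724·4.082 = 18.5392.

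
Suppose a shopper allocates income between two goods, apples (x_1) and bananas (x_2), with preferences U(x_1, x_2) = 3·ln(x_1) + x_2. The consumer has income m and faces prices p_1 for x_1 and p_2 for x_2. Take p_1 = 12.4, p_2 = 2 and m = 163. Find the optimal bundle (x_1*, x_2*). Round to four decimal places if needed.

MU_x_1 = 3/x_1, MU_x_2 = 1. Tangency: 3/x_1 = p_1/p_2.
So x_1*(p_1,p_2) = 3·p_2/p_1, independent of income; and x_2* = (m − 3·p_2)/p_2.
At the given prices: x_1* = 3·2/12.4 = 0.4839, and x_2* = 78.5.

x_1* = 0.4839, x_2* = 78.5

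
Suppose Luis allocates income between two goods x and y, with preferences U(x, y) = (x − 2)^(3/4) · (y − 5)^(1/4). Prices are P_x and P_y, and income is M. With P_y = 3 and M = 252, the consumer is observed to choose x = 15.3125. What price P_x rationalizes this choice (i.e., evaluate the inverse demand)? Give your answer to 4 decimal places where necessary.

P_x = 12

MRS = 3·(y−5)/(x−2). Tangency with P_x/P_y gives y−5 = (1/3)·(P_x/P_y)·(x−2).
Substituting into the budget: x* = 2 + 0.75·(M − 2·P_x − 5·P_y)/P_x, and y* = 5 + 0.25·(…)/P_y.
Set x* = 15.3125 in the demand function and solve for P_x: P_x = 12.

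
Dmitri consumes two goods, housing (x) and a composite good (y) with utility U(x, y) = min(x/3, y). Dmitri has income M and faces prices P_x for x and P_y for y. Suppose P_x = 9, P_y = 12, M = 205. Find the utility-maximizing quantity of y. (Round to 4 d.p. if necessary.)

Leontief preferences: the optimum is at the kink where x/3 = y/1, i.e. y = (1/3)·x.
Budget: P_x·x + P_y·(1/3)·x = M, so (3·P_x + P_y)·x = 3·M.
Demand: x*(P_x,P_y,M) = 3·M/(3·P_x + P_y), y* = M/(3·P_x + P_y).
Here 3·9 + 12 = 39, giving y* = 5.2564.

y* = 5.2564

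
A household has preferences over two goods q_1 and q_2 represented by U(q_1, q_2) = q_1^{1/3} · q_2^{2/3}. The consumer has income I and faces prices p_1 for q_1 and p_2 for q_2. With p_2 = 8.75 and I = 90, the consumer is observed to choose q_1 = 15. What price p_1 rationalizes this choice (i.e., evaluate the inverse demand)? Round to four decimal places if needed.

p_1 = 2

The MRS is (1/2)·q_2/q_1. Set MRS = p_1/p_2.
So 1/3·p_2·q_2 = 2/3·p_1·q_1; combined with the budget, a share 1/3 of income goes to q_1.
Demand: q_1*(p_1,p_2,I) = 1/3·I/p_1 and q_2* = 2/3·I/p_2.
Set q_1* = 15 in the demand function and solve for p_1: p_1 = 2.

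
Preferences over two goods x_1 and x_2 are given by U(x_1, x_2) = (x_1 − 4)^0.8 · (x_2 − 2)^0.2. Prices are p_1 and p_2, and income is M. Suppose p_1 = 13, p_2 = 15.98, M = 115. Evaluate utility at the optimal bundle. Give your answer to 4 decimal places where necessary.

This is Cobb-Douglas in (x_1−4, x_2−2): tangency gives 0.8·p_2·(x_2−2) = 0.2·p_1·(x_1−4).
Substituting into the budget: x_1* = 4 + 0.8·(M − 4·p_1 − 2·p_2)/p_1, and x_2* = 2 + 0.2·(…)/p_2.
Discretionary income = 115 − 4·13 − 2·15.98 = 31.04; x_1* = 4 + 0.8·31.04/13 = 5.9102; x_2* = 2 + 0.2·31.04/15.98 = 2.3885.
Utility at the optimum: U(5.9102, 2.3885) = 1.3891.

V = 1.3891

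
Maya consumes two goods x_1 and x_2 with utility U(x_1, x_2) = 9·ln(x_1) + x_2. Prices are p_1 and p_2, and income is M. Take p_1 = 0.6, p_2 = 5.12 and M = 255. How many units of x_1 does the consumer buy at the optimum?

x_1* = 76.8

Set MRS = p_1/p_2: (9/x_1)/1 = p_1/p_2.
So x_1*(p_1,p_2) = 9·p_2/p_1, independent of income; and x_2* = (M − 9·p_2)/p_2.
At the given prices: x_1* = 9·5.12/0.6 = 76.8.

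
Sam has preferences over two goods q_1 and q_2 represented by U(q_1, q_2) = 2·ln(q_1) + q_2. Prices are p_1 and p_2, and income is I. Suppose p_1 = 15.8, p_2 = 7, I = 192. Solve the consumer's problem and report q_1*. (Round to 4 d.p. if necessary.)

MU_q_1 = 2/q_1, MU_q_2 = 1. Tangency: 2/q_1 = p_1/p_2.
So q_1*(p_1,p_2) = 2·p_2/p_1, independent of income; and q_2* = (I − 2·p_2)/p_2.
At the given prices: q_1* = 2·7/15.8 = 0.8861.

q_1* = 0.8861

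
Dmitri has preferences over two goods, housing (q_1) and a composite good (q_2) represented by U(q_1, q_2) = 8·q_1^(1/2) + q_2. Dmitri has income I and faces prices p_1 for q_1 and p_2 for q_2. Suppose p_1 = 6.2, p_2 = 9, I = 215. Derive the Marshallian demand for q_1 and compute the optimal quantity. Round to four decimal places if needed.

q_1* = 33.7149

Thus q_1* = (4·p_2/p_1)² — independent of I — with the rest of income spent on q_2.
Plugging in: q_1* = (4·9/6.2)² = 33.7149.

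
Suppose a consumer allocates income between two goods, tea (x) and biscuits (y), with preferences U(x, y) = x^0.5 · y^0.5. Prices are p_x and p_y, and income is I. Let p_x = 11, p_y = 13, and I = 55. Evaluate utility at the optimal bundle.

MU_x/MU_y = (0.5·y)/(0.5·x); tangency sets this equal to p_x/p_y.
Rearranging, p_y·y = p_x·x. Substituting into the budget gives p_x·x·(1 + 1) = I.
Demand: x*(p_x,p_y,I) = 0.5·I/p_x and y* = 0.5·I/p_y.
At p_x=11, p_y=13, I=55: x* = 0.5·55/11 = 2.5, y* = 2.1154.
Utility at the optimum: U(2.5, 2.1154) = 2.2997.

V = 2.2997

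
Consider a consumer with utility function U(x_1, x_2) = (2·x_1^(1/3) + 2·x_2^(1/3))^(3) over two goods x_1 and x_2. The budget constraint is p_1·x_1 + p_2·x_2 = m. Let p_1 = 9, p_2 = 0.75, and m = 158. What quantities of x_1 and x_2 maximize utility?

MRS = MU_x_1/MU_x_2 = (x_2/x_1)^(2/3). Set equal to p_1/p_2.
Solve for the ratio: x_2/x_1 = [p_1/p_2]^(1.5).
Substitute x_2 = (x_2/x_1)·x_1 into the budget: x_1* = m/(p_1 + p_2·(x_2/x_1)).
Numerically x_2/x_1 = 41.569219, so x_1* = 158/(9 + 0.75·41.569219) = 3.9326 and x_2* = 41.569219·3.9326 = 163.4754.

x_1* = 3.9326, x_2* = 163.4754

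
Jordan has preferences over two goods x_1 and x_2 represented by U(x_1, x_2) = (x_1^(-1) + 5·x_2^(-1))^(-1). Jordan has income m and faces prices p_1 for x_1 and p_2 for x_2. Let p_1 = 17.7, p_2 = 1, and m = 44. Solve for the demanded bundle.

From the CES first-order condition, (1/5)·(x_2/x_1)^(2) = p_1/p_2.
Solve for the ratio: x_2/x_1 = [5·p_1/p_2]^(0.5).
Substitute x_2 = (x_2/x_1)·x_1 into the budget: x_1* = m/(p_1 + p_2·(x_2/x_1)).
Numerically x_2/x_1 = 9.407444, so x_1* = 44/(17.7 + 1·9.407444) = 1.6232 and x_2* = 9.407444·1.6232 = 15.2699.

x_1* = 1.6232, x_2* = 15.2699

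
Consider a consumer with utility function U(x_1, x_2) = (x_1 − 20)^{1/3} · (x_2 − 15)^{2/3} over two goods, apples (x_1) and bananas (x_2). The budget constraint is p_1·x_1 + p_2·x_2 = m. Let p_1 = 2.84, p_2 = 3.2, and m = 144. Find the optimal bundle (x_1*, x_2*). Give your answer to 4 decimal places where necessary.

Let x_1' = x_1−20, x_2' = x_2−15. MRS = (1/2)·x_2'/x_1' = p_1/p_2.
Substituting into the budget: x_1* = 20 + 1/3·(m − 20·p_1 − 15·p_2)/p_1, and x_2* = 15 + 2/3·(…)/p_2.
Discretionary income = 144 − 20·2.84 − 15·3.2 = 39.2; x_1* = 20 + 1/3·39.2/2.84 = 24.6009; x_2* = 15 + 2/3·39.2/3.2 = 23.1667.

x_1* = 24.6009, x_2* = 23.1667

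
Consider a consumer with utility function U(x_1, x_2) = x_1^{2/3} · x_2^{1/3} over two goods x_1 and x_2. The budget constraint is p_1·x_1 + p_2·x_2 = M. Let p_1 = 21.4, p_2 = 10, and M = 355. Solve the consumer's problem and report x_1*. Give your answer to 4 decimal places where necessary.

x_1* = 11.0592

Tangency: MRS = 2·x_2/x_1 = p_1/p_2.
So 2/3·p_2·x_2 = 1/3·p_1·x_1; combined with the budget, a share 2/3 of income goes to x_1.
Demand: x_1*(p_1,p_2,M) = 2/3·M/p_1 and x_2* = 1/3·M/p_2.
At p_1=21.4, p_2=10, M=355: x_1* = 2/3·355/21.4 = 11.0592.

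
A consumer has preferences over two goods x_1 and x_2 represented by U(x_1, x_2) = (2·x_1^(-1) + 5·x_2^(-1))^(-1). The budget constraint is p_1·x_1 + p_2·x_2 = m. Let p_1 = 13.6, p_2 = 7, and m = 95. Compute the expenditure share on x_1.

share on x_1 = 0.4685

With the ratio pinned down, the budget gives x_1* = m/(p_1 + p_2·(x_2/x_1)) and x_2* = (x_2/x_1)·x_1*.
Numerically x_2/x_1 = 2.203893, so x_1* = 95/(13.6 + 7·2.203893) = 3.2728 and x_2* = 2.203893·3.2728 = 7.2129.
Expenditure on x_1: 13.6·3.2728 = 44.5099; share = 0.4685.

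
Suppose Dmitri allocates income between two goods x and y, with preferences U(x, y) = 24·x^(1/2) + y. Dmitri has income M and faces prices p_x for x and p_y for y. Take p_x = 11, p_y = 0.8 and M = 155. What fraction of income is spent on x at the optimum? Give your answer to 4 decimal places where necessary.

share on x = 0.0541

Utility is quasi-linear in y; the FOC for x is 12/√x = p_x/p_y.
Solve: √x = 12·p_y/p_x, so x*(p_x,p_y) = (12·p_y/p_x)², and y* = (M − p_x·x*)/p_y.
Plugging in: x* = (12·0.8/11)² = 0.7617, y* = 183.2773.
Expenditure on x: 11·0.7617 = 8.3782; share = 0.0541.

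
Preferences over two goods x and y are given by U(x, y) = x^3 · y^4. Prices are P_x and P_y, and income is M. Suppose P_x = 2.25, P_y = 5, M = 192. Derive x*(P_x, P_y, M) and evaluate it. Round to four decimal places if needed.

x* = 36.5714

MU_x/MU_y = (3·y)/(4·x); tangency sets this equal to P_x/P_y.
Rearranging, P_y·y = (4/3)·P_x·x. Substituting into the budget gives P_x·x·(1 + (4/3)) = M.
Demand: x*(P_x,P_y,M) = 3/7·M/P_x and y* = 4/7·M/P_y.
At P_x=2.25, P_y=5, M=192: x* = 3/7·192/2.25 = 36.5714.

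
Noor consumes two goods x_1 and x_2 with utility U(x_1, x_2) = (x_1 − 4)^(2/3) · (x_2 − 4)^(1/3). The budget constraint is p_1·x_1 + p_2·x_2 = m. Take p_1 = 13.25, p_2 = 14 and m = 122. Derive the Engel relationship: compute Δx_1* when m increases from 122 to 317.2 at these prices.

After buying the subsistence bundle (4, 4), a share 2/3 of the remaining income goes to x_1: x_1* = 4 + 2/3·(m − 4p_1 − 4p_2)/p_1.
Discretionary income = 122 − 4·13.25 − 4·14 = 13; x_1* = 4 + 2/3·13/13.25 = 4.6541.
At m' = 317.2: x_1* = 14.4755. Change: 14.4755 − 4.6541 = 9.8214.

Δx_1* = 9.8214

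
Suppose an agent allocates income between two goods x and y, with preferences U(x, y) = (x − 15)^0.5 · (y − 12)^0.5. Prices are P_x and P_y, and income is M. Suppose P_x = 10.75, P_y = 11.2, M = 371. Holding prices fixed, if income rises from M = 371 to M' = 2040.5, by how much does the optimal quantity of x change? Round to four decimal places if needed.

Let x' = x−15, y' = y−12. MRS = y'/x' = P_x/P_y.
Substituting into the budget: x* = 15 + 0.5·(M − 15·P_x − 12·P_y)/P_x, and y* = 12 + 0.5·(…)/P_y.
Discretionary income = 371 − 15·10.75 − 12·11.2 = 75.35; x* = 15 + 0.5·75.35/10.75 = 18.5047.
At M' = 2040.5: x* = 96.1558. Change: 96.1558 − 18.5047 = 77.6512.

Δx* = 77.6512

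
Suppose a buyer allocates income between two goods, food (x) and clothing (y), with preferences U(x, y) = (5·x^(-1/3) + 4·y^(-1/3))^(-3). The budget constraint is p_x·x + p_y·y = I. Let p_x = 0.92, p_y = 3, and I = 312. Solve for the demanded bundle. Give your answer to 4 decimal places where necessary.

x* = 158.7159, y* = 55.3271

MU_x ∝ 5·x^(-4/3), MU_y ∝ 4·y^(-4/3), so MRS = (5/4)·(y/x)^(4/3) = p_x/p_y.
Hence y/x = ((4/5)·p_x/p_y)^(1/(4/3)), i.e. raised to the 0.75 power.
With the ratio pinned down, the budget gives x* = I/(p_x + p_y·(y/x)) and y* = (y/x)·x*.
Numerically y/x = 0.348592, so x* = 312/(0.92 + 3·0.348592) = 158.7159 and y* = 0.348592·158.7159 = 55.3271.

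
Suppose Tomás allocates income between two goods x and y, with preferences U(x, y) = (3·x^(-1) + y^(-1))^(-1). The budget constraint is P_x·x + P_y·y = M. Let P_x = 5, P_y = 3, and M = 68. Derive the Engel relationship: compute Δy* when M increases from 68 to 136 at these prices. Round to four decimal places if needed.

From the CES first-order condition, 3·(y/x)^(2) = P_x/P_y.
Hence y/x = ((1/3)·P_x/P_y)^(1/(2)), i.e. raised to the 0.5 power.
With the ratio pinned down, the budget gives x* = M/(P_x + P_y·(y/x)) and y* = (y/x)·x*.
Numerically y/x = 0.745356, so x* = 68/(5 + 3·0.745356) = 9.3974 and y* = 0.745356·9.3974 = 7.0044.
At M' = 136: y* = 14.0088. Change: 14.0088 − 7.0044 = 7.0044.

Δy* = 7.0044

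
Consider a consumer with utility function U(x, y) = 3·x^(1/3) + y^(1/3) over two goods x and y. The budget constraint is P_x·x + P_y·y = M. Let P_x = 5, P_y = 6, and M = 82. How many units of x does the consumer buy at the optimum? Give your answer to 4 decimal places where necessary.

x* = 13.9493

From the CES first-order condition, 3·(y/x)^(2/3) = P_x/P_y.
Solve for the ratio: y/x = [(1/3)·P_x/P_y]^(1.5).
With the ratio pinned down, the budget gives x* = M/(P_x + P_y·(y/x)) and y* = (y/x)·x*.
Numerically y/x = 0.146402, so x* = 82/(5 + 6·0.146402) = 13.9493.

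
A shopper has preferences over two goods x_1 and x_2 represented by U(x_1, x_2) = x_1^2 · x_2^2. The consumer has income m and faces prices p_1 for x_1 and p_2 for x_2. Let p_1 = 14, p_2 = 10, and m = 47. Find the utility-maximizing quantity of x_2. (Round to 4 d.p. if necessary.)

The MRS is x_2/x_1. Set MRS = p_1/p_2.
Rearranging, p_2·x_2 = p_1·x_1. Substituting into the budget gives p_1·x_1·(1 + 1) = m.
Demand: x_1*(p_1,p_2,m) = 0.5·m/p_1 and x_2* = 0.5·m/p_2.
At p_1=14, p_2=10, m=47: x_2* = 0.5·47/10 = 2.35.

x_2* = 2.35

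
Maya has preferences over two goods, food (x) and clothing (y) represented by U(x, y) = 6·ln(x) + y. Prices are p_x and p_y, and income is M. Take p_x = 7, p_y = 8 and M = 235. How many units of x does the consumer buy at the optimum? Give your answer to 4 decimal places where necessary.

x* = 6.8571

MU_x = 6/x, MU_y = 1. Tangency: 6/x = p_x/p_y.
So x*(p_x,p_y) = 6·p_y/p_x, independent of income; and y* = (M − 6·p_y)/p_y.
At the given prices: x* = 6·8/7 = 6.8571.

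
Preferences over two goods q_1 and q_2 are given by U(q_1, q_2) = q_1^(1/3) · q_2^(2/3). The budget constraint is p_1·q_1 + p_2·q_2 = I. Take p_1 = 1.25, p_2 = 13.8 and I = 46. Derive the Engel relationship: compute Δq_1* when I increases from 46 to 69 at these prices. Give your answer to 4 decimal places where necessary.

Δq_1* = 6.1333

MU_q_1/MU_q_2 = (1/3·q_2)/(2/3·q_1); tangency sets this equal to p_1/p_2.
Rearranging, p_2·q_2 = 2·p_1·q_1. Substituting into the budget gives p_1·q_1·(1 + 2) = I.
Demand: q_1*(p_1,p_2,I) = 1/3·I/p_1 and q_2* = 2/3·I/p_2.
At p_1=1.25, p_2=13.8, I=46: q_1* = 1/3·46/1.25 = 12.2667.
At I' = 69: q_1* = 18.4. Change: 18.4 − 12.2667 = 6.1333.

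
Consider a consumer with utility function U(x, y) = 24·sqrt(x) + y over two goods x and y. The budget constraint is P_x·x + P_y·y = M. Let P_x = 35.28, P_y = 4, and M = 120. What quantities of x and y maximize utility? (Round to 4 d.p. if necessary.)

Utility is quasi-linear in y; the FOC for x is 12/√x = P_x/P_y.
Solve: √x = 12·P_y/P_x, so x*(P_x,P_y) = (12·P_y/P_x)², and y* = (M − P_x·x*)/P_y.
Plugging in: x* = (12·4/35.28)² = 1.8511, y* = 13.6735.

x* = 1.8511, y* = 13.6735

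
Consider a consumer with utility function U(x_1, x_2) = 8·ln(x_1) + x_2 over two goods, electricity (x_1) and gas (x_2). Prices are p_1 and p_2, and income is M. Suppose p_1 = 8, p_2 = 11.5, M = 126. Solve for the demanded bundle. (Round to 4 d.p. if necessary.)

x_1* = 11.5, x_2* = 2.9565

Set MRS = p_1/p_2: (8/x_1)/1 = p_1/p_2.
So x_1*(p_1,p_2) = 8·p_2/p_1, independent of income; and x_2* = (M − 8·p_2)/p_2.
At the given prices: x_1* = 8·11.5/8 = 11.5, and x_2* = 2.9565.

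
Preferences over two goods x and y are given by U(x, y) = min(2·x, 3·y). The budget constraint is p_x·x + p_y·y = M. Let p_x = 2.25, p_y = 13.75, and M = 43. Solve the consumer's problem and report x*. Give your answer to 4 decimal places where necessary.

With perfect complements, no substitution: consume in ratio x:y = 3:2.
Budget: p_x·x + p_y·(2/3)·x = M, so (3·p_x + 2·p_y)·x = 3·M.
Demand: x*(p_x,p_y,M) = 3·M/(3·p_x + 2·p_y), y* = 2·M/(3·p_x + 2·p_y).
Here 3·2.25 + 2·13.75 = 34.25, giving x* = 3.7664.

x* = 3.7664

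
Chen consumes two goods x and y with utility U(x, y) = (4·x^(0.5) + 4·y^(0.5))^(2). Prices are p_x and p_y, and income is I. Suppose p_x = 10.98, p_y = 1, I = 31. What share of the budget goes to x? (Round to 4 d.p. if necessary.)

share on x = 0.0835

From the CES first-order condition, (y/x)^(0.5) = p_x/p_y.
Hence y/x = (p_x/p_y)^(1/(0.5)), i.e. raised to the 2 power.
Substitute y = (y/x)·x into the budget: x* = I/(p_x + p_y·(y/x)).
Numerically y/x = 120.5604, so x* = 31/(10.98 + 1·120.5604) = 0.2357 and y* = 120.5604·0.2357 = 28.4124.
Expenditure on x: 10.98·0.2357 = 2.5876; share = 0.0835.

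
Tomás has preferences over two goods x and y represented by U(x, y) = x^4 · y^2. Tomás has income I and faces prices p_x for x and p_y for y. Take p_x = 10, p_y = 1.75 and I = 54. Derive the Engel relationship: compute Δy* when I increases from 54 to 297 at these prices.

Δy* = 46.2857

MU_x/MU_y = (4·y)/(2·x); tangency sets this equal to p_x/p_y.
So 4·p_y·y = 2·p_x·x; combined with the budget, a share 2/3 of income goes to x.
Demand: x*(p_x,p_y,I) = 2/3·I/p_x and y* = 1/3·I/p_y.
At p_x=10, p_y=1.75, I=54: y* = 1/3·54/1.75 = 10.2857.
At I' = 297: y* = 56.5714. Change: 56.5714 − 10.2857 = 46.2857.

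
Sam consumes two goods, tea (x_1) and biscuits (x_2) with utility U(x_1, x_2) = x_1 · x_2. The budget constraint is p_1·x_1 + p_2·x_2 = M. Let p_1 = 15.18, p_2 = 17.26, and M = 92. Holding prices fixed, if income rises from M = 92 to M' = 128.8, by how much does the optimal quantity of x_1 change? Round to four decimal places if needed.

The MRS is x_2/x_1. Set MRS = p_1/p_2.
So p_2·x_2 = p_1·x_1; combined with the budget, a share 0.5 of income goes to x_1.
Demand: x_1*(p_1,p_2,M) = 0.5·M/p_1 and x_2* = 0.5·M/p_2.
At p_1=15.18, p_2=17.26, M=92: x_1* = 0.5·92/15.18 = 3.0303.
At M' = 128.8: x_1* = 4.2424. Change: 4.2424 − 3.0303 = 1.2121.

Δx_1* = 1.2121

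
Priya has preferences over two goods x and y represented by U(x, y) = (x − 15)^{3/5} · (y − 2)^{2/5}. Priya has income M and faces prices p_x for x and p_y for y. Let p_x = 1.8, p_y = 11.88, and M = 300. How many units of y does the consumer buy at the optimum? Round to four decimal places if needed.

MRS = (3/2)·(y−2)/(x−15). Tangency with p_x/p_y gives y−2 = (2/3)·(p_x/p_y)·(x−15).
After buying the subsistence bundle (15, 2), a share 0.6 of the remaining income goes to x: x* = 15 + 0.6·(M − 15p_x − 2p_y)/p_x.
Discretionary income = 300 − 15·1.8 − 2·11.88 = 249.24; y* = 2 + 0.4·249.24/11.88 = 10.3919.

y* = 10.3919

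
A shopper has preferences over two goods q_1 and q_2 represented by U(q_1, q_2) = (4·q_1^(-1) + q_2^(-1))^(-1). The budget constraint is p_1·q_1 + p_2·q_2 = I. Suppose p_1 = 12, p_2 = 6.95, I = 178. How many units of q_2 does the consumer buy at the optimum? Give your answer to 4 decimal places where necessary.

q_2* = 7.0594

MU_q_1 ∝ 4·q_1^(-2), MU_q_2 ∝ q_2^(-2), so MRS = 4·(q_2/q_1)^(2) = p_1/p_2.
Solve for the ratio: q_2/q_1 = [(1/4)·p_1/p_2]^(0.5).
With the ratio pinned down, the budget gives q_1* = I/(p_1 + p_2·(q_2/q_1)) and q_2* = (q_2/q_1)·q_1*.
Numerically q_2/q_1 = 0.657004, so q_1* = 178/(12 + 6.95·0.657004) = 10.7448 and q_2* = 0.657004·10.7448 = 7.0594.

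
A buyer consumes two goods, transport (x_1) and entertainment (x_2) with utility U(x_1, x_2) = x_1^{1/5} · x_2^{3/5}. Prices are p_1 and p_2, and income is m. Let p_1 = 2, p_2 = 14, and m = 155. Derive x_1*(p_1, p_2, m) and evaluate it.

x_1* = 19.375

MU_x_1/MU_x_2 = (0.2·x_2)/(0.6·x_1); tangency sets this equal to p_1/p_2.
So 0.2·p_2·x_2 = 0.6·p_1·x_1; combined with the budget, a share 0.25 of income goes to x_1.
Demand: x_1*(p_1,p_2,m) = 0.25·m/p_1 and x_2* = 0.75·m/p_2.
At p_1=2, p_2=14, m=155: x_1* = 0.25·155/2 = 19.375.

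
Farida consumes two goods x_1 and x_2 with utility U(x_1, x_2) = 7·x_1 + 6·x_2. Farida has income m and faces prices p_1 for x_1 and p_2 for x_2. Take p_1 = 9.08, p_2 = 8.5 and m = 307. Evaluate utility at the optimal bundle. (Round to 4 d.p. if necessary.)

Perfect substitutes: compare marginal utility per dollar. 7/p_1 vs 6/p_2 → 0.7709 vs 0.7059.
x_1 gives more utility per dollar, so spend all income on x_1: x_1* = m/p_1, x_2* = 0.
Numerically: x_1* = 33.8106, x_2* = 0.
Utility at the optimum: U(33.8106, 0) = 236.674.

V = 236.674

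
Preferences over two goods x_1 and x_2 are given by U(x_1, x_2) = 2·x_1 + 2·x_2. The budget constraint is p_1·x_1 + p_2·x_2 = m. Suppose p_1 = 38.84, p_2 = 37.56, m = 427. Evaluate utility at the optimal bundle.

V = 22.737

Perfect substitutes: compare marginal utility per dollar. 2/p_1 vs 2/p_2 → 0.0515 vs 0.0532.
x_2 gives more utility per dollar, so spend all income on x_2: x_2* = m/p_2, x_1* = 0.
Numerically: x_1* = 0, x_2* = 11.3685.
Utility at the optimum: U(0, 11.3685) = 22.737.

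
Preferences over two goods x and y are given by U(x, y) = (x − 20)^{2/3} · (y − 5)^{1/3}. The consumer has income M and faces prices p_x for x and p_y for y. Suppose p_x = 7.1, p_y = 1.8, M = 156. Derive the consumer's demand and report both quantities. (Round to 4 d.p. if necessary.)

Let x' = x−20, y' = y−5. MRS = 2·y'/x' = p_x/p_y.
Substituting into the budget: x* = 20 + 2/3·(M − 20·p_x − 5·p_y)/p_x, and y* = 5 + 1/3·(…)/p_y.
Discretionary income = 156 − 20·7.1 − 5·1.8 = 5; x* = 20 + 2/3·5/7.1 = 20.4695; y* = 5 + 1/3·5/1.8 = 5.9259.

x* = 20.4695, y* = 5.9259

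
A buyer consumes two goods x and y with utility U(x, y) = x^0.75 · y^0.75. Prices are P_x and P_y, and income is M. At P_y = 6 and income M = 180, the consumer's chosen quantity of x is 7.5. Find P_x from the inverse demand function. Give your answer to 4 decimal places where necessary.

P_x = 12

Tangency: MRS = y/x = P_x/P_y.
Rearranging, P_y·y = P_x·x. Substituting into the budget gives P_x·x·(1 + 1) = M.
Demand: x*(P_x,P_y,M) = 0.5·M/P_x and y* = 0.5·M/P_y.
Set x* = 7.5 in the demand function and solve for P_x: P_x = 12.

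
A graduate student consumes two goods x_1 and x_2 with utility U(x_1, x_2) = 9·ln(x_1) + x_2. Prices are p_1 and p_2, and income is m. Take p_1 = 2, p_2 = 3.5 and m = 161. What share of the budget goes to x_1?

share on x_1 = 0.1957

At the given prices: x_1* = 9·3.5/2 = 15.75, and x_2* = 37.
Expenditure on x_1: 2·15.75 = 31.5; share = 0.1957.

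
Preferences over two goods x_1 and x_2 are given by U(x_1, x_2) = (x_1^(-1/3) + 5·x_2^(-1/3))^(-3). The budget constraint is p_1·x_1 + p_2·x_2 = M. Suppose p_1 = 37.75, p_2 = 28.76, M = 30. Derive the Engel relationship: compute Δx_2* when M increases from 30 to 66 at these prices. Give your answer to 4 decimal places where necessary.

MU_x_1 ∝ x_1^(-4/3), MU_x_2 ∝ 5·x_2^(-4/3), so MRS = (1/5)·(x_2/x_1)^(4/3) = p_1/p_2.
Solve for the ratio: x_2/x_1 = [5·p_1/p_2]^(0.75).
Substitute x_2 = (x_2/x_1)·x_1 into the budget: x_1* = M/(p_1 + p_2·(x_2/x_1)).
Numerically x_2/x_1 = 4.100375, so x_1* = 30/(37.75 + 28.76·4.100375) = 0.1927 and x_2* = 4.100375·0.1927 = 0.7902.
At M' = 66: x_2* = 1.7384. Change: 1.7384 − 0.7902 = 0.9482.

Δx_2* = 0.9482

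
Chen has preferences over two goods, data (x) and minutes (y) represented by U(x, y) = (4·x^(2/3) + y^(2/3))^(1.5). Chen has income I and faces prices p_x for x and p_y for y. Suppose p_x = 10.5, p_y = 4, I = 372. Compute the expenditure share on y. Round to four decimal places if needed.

MU_x ∝ 4·x^(-1/3), MU_y ∝ y^(-1/3), so MRS = 4·(y/x)^(1/3) = p_x/p_y.
Hence y/x = ((1/4)·p_x/p_y)^(1/(1/3)), i.e. raised to the 3 power.
With the ratio pinned down, the budget gives x* = I/(p_x + p_y·(y/x)) and y* = (y/x)·x*.
Numerically y/x = 0.282623, so x* = 372/(10.5 + 4·0.282623) = 31.9849 and y* = 0.282623·31.9849 = 9.0397.
Expenditure on y: 4·9.0397 = 36.1587; share = 0.0972.

share on y = 0.0972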